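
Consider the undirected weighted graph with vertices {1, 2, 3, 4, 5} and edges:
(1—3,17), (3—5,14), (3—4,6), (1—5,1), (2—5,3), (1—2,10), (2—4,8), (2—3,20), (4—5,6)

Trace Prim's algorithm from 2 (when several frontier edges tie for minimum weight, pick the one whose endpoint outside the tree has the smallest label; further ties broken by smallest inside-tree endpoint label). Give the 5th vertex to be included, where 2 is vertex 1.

Grow the tree from 2 using Prim:
Step 1: frontier [2—5 3, 2—4 8, 1—2 10, 2—3 20] → take 2—5 (3); add 5.
Step 2: frontier [2—4 8, 1—2 10, 2—3 20, 1—5 1, 4—5 6, 3—5 14] → take 1—5 (1); add 1.
Step 3: frontier [1—3 17, 2—4 8, 2—3 20, 4—5 6, 3—5 14] → take 4—5 (6); add 4.
Step 4: frontier [1—3 17, 2—3 20, 3—4 6, 3—5 14] → take 3—4 (6); add 3.
Vertex order: 2, 5, 1, 4, 3. The 5th vertex is 3.

3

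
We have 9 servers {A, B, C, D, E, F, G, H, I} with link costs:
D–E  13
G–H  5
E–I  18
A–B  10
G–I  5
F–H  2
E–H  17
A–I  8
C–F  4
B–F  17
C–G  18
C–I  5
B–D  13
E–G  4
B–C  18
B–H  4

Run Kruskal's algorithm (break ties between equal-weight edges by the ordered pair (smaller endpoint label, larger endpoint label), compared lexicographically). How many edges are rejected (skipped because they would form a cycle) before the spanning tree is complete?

2

Kruskal's algorithm — process edges by increasing weight (ties by edge label):
F–H (2): add — endpoints in different components.
B–H (4): add — endpoints in different components.
C–F (4): add — endpoints in different components.
E–G (4): add — endpoints in different components.
C–I (5): add — endpoints in different components.
G–H (5): add — endpoints in different components.
G–I (5): skip — G and I already connected.
A–I (8): add — endpoints in different components.
A–B (10): skip — A and B already connected.
B–D (13): add — endpoints in different components.
Edges rejected before the tree was complete: 2.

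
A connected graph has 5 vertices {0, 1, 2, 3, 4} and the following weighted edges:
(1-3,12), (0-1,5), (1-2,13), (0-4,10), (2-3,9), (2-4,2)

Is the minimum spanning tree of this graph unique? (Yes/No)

Kruskal: consider edges lightest-first.
2-4 (2): add. Components now {0} {1} {2,4} {3}
0-1 (5): add. Components now {0,1} {2,4} {3}
2-3 (9): add. Components now {0,1} {2,3,4}
0-4 (10): add. Components now {0,1,2,3,4}
Every non-tree edge has weight strictly greater than the heaviest edge on the tree path between its endpoints, so the MST is unique.

Yes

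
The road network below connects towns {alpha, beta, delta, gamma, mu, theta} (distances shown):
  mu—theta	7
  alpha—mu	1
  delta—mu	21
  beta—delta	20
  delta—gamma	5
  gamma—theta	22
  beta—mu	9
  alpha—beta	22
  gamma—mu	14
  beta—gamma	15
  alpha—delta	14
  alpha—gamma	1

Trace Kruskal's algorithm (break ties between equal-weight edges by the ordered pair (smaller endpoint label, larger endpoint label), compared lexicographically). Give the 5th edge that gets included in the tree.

Kruskal's algorithm — process edges by increasing weight (ties by edge label):
alpha—gamma (1): add. Components now {beta} {alpha,gamma} {theta} {mu} {delta}
alpha—mu (1): add. Components now {beta} {alpha,gamma,mu} {theta} {delta}
delta—gamma (5): add. Components now {beta} {alpha,delta,gamma,mu} {theta}
mu—theta (7): add. Components now {beta} {alpha,delta,gamma,mu,theta}
beta—mu (9): add. Components now {alpha,beta,delta,gamma,mu,theta}
The 5th edge added is beta—mu.

beta-mu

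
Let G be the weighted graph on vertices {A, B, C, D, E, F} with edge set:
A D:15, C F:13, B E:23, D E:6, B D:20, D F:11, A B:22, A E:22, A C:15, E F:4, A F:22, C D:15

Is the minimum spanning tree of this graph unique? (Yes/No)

No

Kruskal's algorithm — process edges by increasing weight (ties by edge label):
E F (4): add. Components now {A} {B} {C} {D} {E,F}
D E (6): add. Components now {A} {B} {C} {D,E,F}
D F (11): skip — D and F already connected.
C F (13): add. Components now {A} {B} {C,D,E,F}
A C (15): add. Components now {A,C,D,E,F} {B}
A D (15): skip — A and D already connected.
C D (15): skip — C and D already connected.
B D (20): add. Components now {A,B,C,D,E,F}
Non-tree edge A D has weight 15, equal to the heaviest edge on its tree cycle — swapping gives another MST of the same weight. Not unique.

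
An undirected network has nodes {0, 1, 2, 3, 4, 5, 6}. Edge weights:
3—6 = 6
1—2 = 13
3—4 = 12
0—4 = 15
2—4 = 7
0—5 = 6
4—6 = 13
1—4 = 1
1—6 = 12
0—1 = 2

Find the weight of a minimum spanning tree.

34

Prim, starting at 2.
Step 1: cheapest edge leaving the tree is 2—4 (7); add 4.
Step 2: cheapest edge leaving the tree is 1—4 (1); add 1.
Step 3: cheapest edge leaving the tree is 0—1 (2); add 0.
Step 4: cheapest edge leaving the tree is 0—5 (6); add 5.
Step 5: cheapest edge leaving the tree is 3—4 (12); add 3.
Step 6: cheapest edge leaving the tree is 3—6 (6); add 6.
MST edges: 2—4, 1—4, 0—1, 0—5, 3—4, 3—6; total weight 7+1+2+6+12+6 = 34.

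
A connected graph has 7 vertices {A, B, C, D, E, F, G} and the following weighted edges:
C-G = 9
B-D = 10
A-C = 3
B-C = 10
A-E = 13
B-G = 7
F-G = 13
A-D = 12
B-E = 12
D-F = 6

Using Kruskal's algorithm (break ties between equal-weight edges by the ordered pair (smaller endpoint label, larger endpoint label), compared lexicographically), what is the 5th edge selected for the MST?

Kruskal's algorithm — process edges by increasing weight (ties by edge label):
A-C (3): add. Components now {A,C} {B} {D} {E} {F} {G}
D-F (6): add. Components now {A,C} {B} {D,F} {E} {G}
B-G (7): add. Components now {A,C} {B,G} {D,F} {E}
C-G (9): add. Components now {A,B,C,G} {D,F} {E}
B-C (10): skip — B and C already connected.
B-D (10): add. Components now {A,B,C,D,F,G} {E}
A-D (12): skip — A and D already connected.
B-E (12): add. Components now {A,B,C,D,E,F,G}
The 5th edge added is B-D.

B-D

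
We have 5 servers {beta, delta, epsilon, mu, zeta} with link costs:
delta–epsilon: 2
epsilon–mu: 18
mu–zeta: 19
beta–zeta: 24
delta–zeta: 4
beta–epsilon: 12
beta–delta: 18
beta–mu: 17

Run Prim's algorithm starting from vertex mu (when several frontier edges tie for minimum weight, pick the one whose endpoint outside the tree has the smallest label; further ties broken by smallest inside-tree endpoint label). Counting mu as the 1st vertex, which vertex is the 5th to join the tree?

zeta

Grow the tree from mu using Prim:
Step 1: cheapest edge leaving the tree is beta–mu (17); add beta.
Step 2: cheapest edge leaving the tree is beta–epsilon (12); add epsilon.
Step 3: cheapest edge leaving the tree is delta–epsilon (2); add delta.
Step 4: cheapest edge leaving the tree is delta–zeta (4); add zeta.
Vertex order: mu, beta, epsilon, delta, zeta. The 5th vertex is zeta.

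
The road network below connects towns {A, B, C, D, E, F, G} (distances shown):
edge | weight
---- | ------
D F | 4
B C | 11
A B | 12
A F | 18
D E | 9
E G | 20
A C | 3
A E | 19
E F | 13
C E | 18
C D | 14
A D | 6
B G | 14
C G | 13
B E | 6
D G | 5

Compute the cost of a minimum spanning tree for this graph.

33

Prim, starting at F.
Step 1: cheapest edge leaving the tree is D F (4); add D.
Step 2: cheapest edge leaving the tree is D G (5); add G.
Step 3: cheapest edge leaving the tree is A D (6); add A.
Step 4: cheapest edge leaving the tree is A C (3); add C.
Step 5: cheapest edge leaving the tree is D E (9); add E.
Step 6: cheapest edge leaving the tree is B E (6); add B.
MST edges: D F, D G, A D, A C, D E, B E; total weight 4+5+6+3+9+6 = 33.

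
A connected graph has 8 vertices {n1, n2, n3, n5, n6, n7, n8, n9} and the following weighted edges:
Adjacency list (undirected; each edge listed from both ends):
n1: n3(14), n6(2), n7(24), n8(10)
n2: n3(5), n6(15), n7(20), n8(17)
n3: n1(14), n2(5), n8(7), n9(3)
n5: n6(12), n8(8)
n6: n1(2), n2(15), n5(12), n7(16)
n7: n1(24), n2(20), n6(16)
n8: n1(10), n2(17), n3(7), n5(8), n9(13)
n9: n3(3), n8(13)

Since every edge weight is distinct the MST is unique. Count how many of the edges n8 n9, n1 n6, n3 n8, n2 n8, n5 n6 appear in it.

2

Kruskal's algorithm — process edges by increasing weight (ties by edge label):
n1 n6 (2): add — endpoints in different components.
n3 n9 (3): add — endpoints in different components.
n2 n3 (5): add — endpoints in different components.
n3 n8 (7): add — endpoints in different components.
n5 n8 (8): add — endpoints in different components.
n1 n8 (10): add — endpoints in different components.
n5 n6 (12): skip — n6 and n5 already connected.
n8 n9 (13): skip — n8 and n9 already connected.
n1 n3 (14): skip — n1 and n3 already connected.
n2 n6 (15): skip — n6 and n2 already connected.
n6 n7 (16): add — endpoints in different components.
MST edge set: {n1 n6, n3 n9, n2 n3, n3 n8, n5 n8, n1 n8, n6 n7}.
Of the listed edges, {n1 n6, n3 n8} are in the MST → 2.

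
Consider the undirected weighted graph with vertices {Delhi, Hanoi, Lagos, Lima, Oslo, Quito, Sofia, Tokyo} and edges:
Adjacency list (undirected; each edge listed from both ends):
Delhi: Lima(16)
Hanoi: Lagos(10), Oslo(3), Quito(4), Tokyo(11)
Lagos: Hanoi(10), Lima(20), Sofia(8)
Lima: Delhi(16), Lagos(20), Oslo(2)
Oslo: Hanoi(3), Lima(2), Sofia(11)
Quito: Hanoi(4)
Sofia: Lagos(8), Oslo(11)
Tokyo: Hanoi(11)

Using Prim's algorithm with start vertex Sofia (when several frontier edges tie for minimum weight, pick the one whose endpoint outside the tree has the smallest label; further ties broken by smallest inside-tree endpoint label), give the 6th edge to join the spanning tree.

Hanoi-Tokyo

Grow the tree from Sofia using Prim:
Step 1: frontier [Lagos—Sofia 8, Oslo—Sofia 11] → take Lagos—Sofia (8); add Lagos.
Step 2: frontier [Hanoi—Lagos 10, Lagos—Lima 20, Oslo—Sofia 11] → take Hanoi—Lagos (10); add Hanoi.
Step 3: frontier [Hanoi—Oslo 3, Hanoi—Quito 4, Hanoi—Tokyo 11, Lagos—Lima 20, Oslo—Sofia 11] → take Hanoi—Oslo (3); add Oslo.
Step 4: frontier [Hanoi—Quito 4, Hanoi—Tokyo 11, Lagos—Lima 20, Lima—Oslo 2] → take Lima—Oslo (2); add Lima.
Step 5: frontier [Hanoi—Quito 4, Hanoi—Tokyo 11, Delhi—Lima 16] → take Hanoi—Quito (4); add Quito.
Step 6: frontier [Hanoi—Tokyo 11, Delhi—Lima 16] → take Hanoi—Tokyo (11); add Tokyo.
Step 7: frontier [Delhi—Lima 16] → take Delhi—Lima (16); add Delhi.
The 6th edge added is Hanoi—Tokyo.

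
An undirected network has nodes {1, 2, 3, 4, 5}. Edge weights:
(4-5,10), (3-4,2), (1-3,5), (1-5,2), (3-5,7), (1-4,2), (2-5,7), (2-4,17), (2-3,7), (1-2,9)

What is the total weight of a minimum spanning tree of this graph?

13

Prim, starting at 2.
Step 1: frontier [2-3 7, 2-5 7, 1-2 9, 2-4 17] → take 2-3 (7); add 3.
Step 2: frontier [2-5 7, 1-2 9, 2-4 17, 3-4 2, 1-3 5, 3-5 7] → take 3-4 (2); add 4.
Step 3: frontier [2-5 7, 1-2 9, 1-3 5, 3-5 7, 1-4 2, 4-5 10] → take 1-4 (2); add 1.
Step 4: frontier [1-5 2, 2-5 7, 3-5 7, 4-5 10] → take 1-5 (2); add 5.
MST edges: 2-3, 3-4, 1-4, 1-5; total weight 7+2+2+2 = 13.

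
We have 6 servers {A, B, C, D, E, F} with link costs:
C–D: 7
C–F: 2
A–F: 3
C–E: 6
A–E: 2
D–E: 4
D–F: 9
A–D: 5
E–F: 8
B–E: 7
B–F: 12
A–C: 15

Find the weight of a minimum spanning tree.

18

Prim, starting at E.
Step 1: frontier [A–E 2, D–E 4, C–E 6, B–E 7, E–F 8] → take A–E (2); add A.
Step 2: frontier [A–F 3, A–D 5, A–C 15, D–E 4, C–E 6, B–E 7, E–F 8] → take A–F (3); add F.
Step 3: frontier [A–D 5, A–C 15, D–E 4, C–E 6, B–E 7, C–F 2, D–F 9, B–F 12] → take C–F (2); add C.
Step 4: frontier [A–D 5, C–D 7, D–E 4, B–E 7, D–F 9, B–F 12] → take D–E (4); add D.
Step 5: frontier [B–E 7, B–F 12] → take B–E (7); add B.
MST edges: A–E, A–F, C–F, D–E, B–E; total weight 2+3+2+4+7 = 18.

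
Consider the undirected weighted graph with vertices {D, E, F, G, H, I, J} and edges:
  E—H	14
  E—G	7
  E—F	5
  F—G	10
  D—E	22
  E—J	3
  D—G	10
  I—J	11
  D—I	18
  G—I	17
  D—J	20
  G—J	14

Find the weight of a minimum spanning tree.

Prim's algorithm from F:
Step 1: cheapest edge leaving the tree is E—F (5); add E.
Step 2: cheapest edge leaving the tree is E—J (3); add J.
Step 3: cheapest edge leaving the tree is E—G (7); add G.
Step 4: cheapest edge leaving the tree is D—G (10); add D.
Step 5: cheapest edge leaving the tree is I—J (11); add I.
Step 6: cheapest edge leaving the tree is E—H (14); add H.
MST edges: E—F, E—J, E—G, D—G, I—J, E—H; total weight 5+3+7+10+11+14 = 50.

50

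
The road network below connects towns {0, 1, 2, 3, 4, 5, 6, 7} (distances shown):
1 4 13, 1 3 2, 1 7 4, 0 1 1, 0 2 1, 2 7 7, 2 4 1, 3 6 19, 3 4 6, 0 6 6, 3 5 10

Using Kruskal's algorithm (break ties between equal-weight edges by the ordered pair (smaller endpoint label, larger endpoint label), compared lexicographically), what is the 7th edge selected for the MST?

3-5

Kruskal: consider edges lightest-first.
0 1 (1): add — endpoints in different components.
0 2 (1): add — endpoints in different components.
2 4 (1): add — endpoints in different components.
1 3 (2): add — endpoints in different components.
1 7 (4): add — endpoints in different components.
0 6 (6): add — endpoints in different components.
3 4 (6): skip — 3 and 4 already connected.
2 7 (7): skip — 2 and 7 already connected.
3 5 (10): add — endpoints in different components.
The 7th edge added is 3 5.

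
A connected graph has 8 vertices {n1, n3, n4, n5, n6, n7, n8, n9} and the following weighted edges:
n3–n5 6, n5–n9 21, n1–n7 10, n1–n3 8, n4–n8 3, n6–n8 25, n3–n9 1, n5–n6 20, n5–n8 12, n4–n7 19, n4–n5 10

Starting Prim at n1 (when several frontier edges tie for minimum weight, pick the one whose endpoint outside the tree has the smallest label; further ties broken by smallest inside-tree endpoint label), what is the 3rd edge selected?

Grow the tree from n1 using Prim:
Step 1: frontier [n1–n3 8, n1–n7 10] → take n1–n3 (8); add n3.
Step 2: frontier [n1–n7 10, n3–n9 1, n3–n5 6] → take n3–n9 (1); add n9.
Step 3: frontier [n1–n7 10, n3–n5 6, n5–n9 21] → take n3–n5 (6); add n5.
Step 4: frontier [n1–n7 10, n4–n5 10, n5–n8 12, n5–n6 20] → take n4–n5 (10); add n4.
Step 5: frontier [n1–n7 10, n4–n8 3, n4–n7 19, n5–n8 12, n5–n6 20] → take n4–n8 (3); add n8.
Step 6: frontier [n1–n7 10, n4–n7 19, n5–n6 20, n6–n8 25] → take n1–n7 (10); add n7.
Step 7: frontier [n5–n6 20, n6–n8 25] → take n5–n6 (20); add n6.
The 3rd edge added is n3–n5.

n3-n5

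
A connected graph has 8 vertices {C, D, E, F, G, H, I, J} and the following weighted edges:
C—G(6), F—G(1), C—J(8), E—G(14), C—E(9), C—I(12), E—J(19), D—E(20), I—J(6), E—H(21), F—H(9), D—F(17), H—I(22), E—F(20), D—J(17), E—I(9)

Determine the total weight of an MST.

56

Kruskal's algorithm — process edges by increasing weight (ties by edge label):
F—G (1): add — endpoints in different components.
C—G (6): add — endpoints in different components.
I—J (6): add — endpoints in different components.
C—J (8): add — endpoints in different components.
C—E (9): add — endpoints in different components.
E—I (9): skip — E and I already connected.
F—H (9): add — endpoints in different components.
C—I (12): skip — C and I already connected.
E—G (14): skip — E and G already connected.
D—F (17): add — endpoints in different components.
MST edges: F—G, C—G, I—J, C—J, C—E, F—H, D—F; total weight 1+6+6+8+9+9+17 = 56.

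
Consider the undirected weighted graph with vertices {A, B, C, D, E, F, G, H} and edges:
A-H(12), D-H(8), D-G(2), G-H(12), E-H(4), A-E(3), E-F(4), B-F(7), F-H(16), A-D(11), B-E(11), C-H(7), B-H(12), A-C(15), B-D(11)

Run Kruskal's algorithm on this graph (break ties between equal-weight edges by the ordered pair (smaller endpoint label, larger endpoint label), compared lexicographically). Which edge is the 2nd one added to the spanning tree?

A-E

Kruskal: consider edges lightest-first.
D-G (2): add — endpoints in different components.
A-E (3): add — endpoints in different components.
E-F (4): add — endpoints in different components.
E-H (4): add — endpoints in different components.
B-F (7): add — endpoints in different components.
C-H (7): add — endpoints in different components.
D-H (8): add — endpoints in different components.
The 2nd edge added is A-E.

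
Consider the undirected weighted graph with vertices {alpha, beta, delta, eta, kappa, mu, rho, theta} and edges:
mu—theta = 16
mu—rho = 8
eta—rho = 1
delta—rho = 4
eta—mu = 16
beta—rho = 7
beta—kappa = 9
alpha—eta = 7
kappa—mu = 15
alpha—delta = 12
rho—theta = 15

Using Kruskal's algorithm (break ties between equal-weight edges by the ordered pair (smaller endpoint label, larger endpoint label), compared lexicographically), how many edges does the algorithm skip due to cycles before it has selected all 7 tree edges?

Sort edges by weight, then run Kruskal:
eta—rho (1): add — endpoints in different components.
delta—rho (4): add — endpoints in different components.
alpha—eta (7): add — endpoints in different components.
beta—rho (7): add — endpoints in different components.
mu—rho (8): add — endpoints in different components.
beta—kappa (9): add — endpoints in different components.
alpha—delta (12): skip — delta and alpha already connected.
kappa—mu (15): skip — kappa and mu already connected.
rho—theta (15): add — endpoints in different components.
Edges rejected before the tree was complete: 2.

2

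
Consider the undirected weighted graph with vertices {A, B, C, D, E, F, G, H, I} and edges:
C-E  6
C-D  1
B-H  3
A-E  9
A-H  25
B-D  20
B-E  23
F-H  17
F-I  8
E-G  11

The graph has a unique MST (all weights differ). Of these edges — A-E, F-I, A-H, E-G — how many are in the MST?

3

Kruskal's algorithm — process edges by increasing weight (ties by edge label):
C-D (1): add — endpoints in different components.
B-H (3): add — endpoints in different components.
C-E (6): add — endpoints in different components.
F-I (8): add — endpoints in different components.
A-E (9): add — endpoints in different components.
E-G (11): add — endpoints in different components.
F-H (17): add — endpoints in different components.
B-D (20): add — endpoints in different components.
MST edge set: {C-D, B-H, C-E, F-I, A-E, E-G, F-H, B-D}.
Of the listed edges, {A-E, F-I, E-G} are in the MST → 3.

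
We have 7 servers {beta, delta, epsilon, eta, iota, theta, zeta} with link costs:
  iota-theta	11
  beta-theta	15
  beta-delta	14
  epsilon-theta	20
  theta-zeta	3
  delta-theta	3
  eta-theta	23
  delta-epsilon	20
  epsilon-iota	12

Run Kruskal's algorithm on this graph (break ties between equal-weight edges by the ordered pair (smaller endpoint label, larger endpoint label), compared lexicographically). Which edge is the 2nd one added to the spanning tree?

theta-zeta

Sort edges by weight, then run Kruskal:
delta-theta (3): add. Components now {iota} {delta,theta} {beta} {epsilon} {eta} {zeta}
theta-zeta (3): add. Components now {iota} {delta,theta,zeta} {beta} {epsilon} {eta}
iota-theta (11): add. Components now {delta,iota,theta,zeta} {beta} {epsilon} {eta}
epsilon-iota (12): add. Components now {delta,epsilon,iota,theta,zeta} {beta} {eta}
beta-delta (14): add. Components now {beta,delta,epsilon,iota,theta,zeta} {eta}
beta-theta (15): skip — theta and beta already connected.
delta-epsilon (20): skip — delta and epsilon already connected.
epsilon-theta (20): skip — theta and epsilon already connected.
eta-theta (23): add. Components now {beta,delta,epsilon,eta,iota,theta,zeta}
The 2nd edge added is theta-zeta.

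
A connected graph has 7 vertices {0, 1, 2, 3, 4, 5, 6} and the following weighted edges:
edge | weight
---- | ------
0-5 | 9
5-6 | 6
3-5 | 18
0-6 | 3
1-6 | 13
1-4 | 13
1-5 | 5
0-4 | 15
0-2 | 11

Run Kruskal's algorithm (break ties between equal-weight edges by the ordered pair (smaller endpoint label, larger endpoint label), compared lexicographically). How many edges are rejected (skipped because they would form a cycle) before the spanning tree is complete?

Kruskal: consider edges lightest-first.
0-6 (3): add — endpoints in different components.
1-5 (5): add — endpoints in different components.
5-6 (6): add — endpoints in different components.
0-5 (9): skip — 0 and 5 already connected.
0-2 (11): add — endpoints in different components.
1-4 (13): add — endpoints in different components.
1-6 (13): skip — 1 and 6 already connected.
0-4 (15): skip — 0 and 4 already connected.
3-5 (18): add — endpoints in different components.
Edges rejected before the tree was complete: 3.

3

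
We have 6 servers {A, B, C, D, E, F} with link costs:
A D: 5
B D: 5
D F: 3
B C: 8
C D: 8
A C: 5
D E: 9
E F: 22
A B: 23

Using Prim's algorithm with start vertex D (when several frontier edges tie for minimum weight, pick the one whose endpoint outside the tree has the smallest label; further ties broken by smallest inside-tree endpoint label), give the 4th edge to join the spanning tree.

A-C

Prim, starting at D.
Step 1: frontier [D F 3, A D 5, B D 5, C D 8, D E 9] → take D F (3); add F.
Step 2: frontier [A D 5, B D 5, C D 8, D E 9, E F 22] → take A D (5); add A.
Step 3: frontier [A C 5, A B 23, B D 5, C D 8, D E 9, E F 22] → take B D (5); add B.
Step 4: frontier [A C 5, B C 8, C D 8, D E 9, E F 22] → take A C (5); add C.
Step 5: frontier [D E 9, E F 22] → take D E (9); add E.
The 4th edge added is A C.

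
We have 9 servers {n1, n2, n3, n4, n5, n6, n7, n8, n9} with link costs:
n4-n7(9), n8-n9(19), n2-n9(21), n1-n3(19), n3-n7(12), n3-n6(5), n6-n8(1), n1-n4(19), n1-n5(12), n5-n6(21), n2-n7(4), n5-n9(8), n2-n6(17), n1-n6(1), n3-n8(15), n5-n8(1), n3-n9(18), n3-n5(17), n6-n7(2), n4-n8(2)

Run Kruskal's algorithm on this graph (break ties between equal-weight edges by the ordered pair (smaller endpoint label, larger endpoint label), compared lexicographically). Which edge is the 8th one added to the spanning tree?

n5-n9

Kruskal: consider edges lightest-first.
n1-n6 (1): add — endpoints in different components.
n5-n8 (1): add — endpoints in different components.
n6-n8 (1): add — endpoints in different components.
n4-n8 (2): add — endpoints in different components.
n6-n7 (2): add — endpoints in different components.
n2-n7 (4): add — endpoints in different components.
n3-n6 (5): add — endpoints in different components.
n5-n9 (8): add — endpoints in different components.
The 8th edge added is n5-n9.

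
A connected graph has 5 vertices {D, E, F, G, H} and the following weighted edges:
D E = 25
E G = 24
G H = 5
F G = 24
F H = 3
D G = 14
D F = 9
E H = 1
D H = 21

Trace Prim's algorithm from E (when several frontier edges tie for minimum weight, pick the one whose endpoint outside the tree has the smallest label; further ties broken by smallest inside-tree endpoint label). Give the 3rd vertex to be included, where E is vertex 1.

Prim, starting at E.
Step 1: frontier [E H 1, E G 24, D E 25] → take E H (1); add H.
Step 2: frontier [E G 24, D E 25, F H 3, G H 5, D H 21] → take F H (3); add F.
Step 3: frontier [E G 24, D E 25, D F 9, F G 24, G H 5, D H 21] → take G H (5); add G.
Step 4: frontier [D E 25, D F 9, D G 14, D H 21] → take D F (9); add D.
Vertex order: E, H, F, G, D. The 3rd vertex is F.

F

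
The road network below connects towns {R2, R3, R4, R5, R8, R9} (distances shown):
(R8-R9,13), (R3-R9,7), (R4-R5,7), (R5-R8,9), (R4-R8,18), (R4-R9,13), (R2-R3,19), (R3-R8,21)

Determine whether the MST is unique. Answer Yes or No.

No

Kruskal: consider edges lightest-first.
R3-R9 (7): add — endpoints in different components.
R4-R5 (7): add — endpoints in different components.
R5-R8 (9): add — endpoints in different components.
R4-R9 (13): add — endpoints in different components.
R8-R9 (13): skip — R8 and R9 already connected.
R4-R8 (18): skip — R8 and R4 already connected.
R2-R3 (19): add — endpoints in different components.
Non-tree edge R8-R9 has weight 13, equal to the heaviest edge on its tree cycle — swapping gives another MST of the same weight. Not unique.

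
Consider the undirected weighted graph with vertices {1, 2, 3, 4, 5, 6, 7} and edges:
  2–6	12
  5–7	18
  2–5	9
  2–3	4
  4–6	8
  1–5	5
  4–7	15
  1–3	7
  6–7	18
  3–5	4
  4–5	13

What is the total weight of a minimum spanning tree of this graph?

Grow the tree from 7 using Prim:
Step 1: frontier [4–7 15, 5–7 18, 6–7 18] → take 4–7 (15); add 4.
Step 2: frontier [4–6 8, 4–5 13, 5–7 18, 6–7 18] → take 4–6 (8); add 6.
Step 3: frontier [4–5 13, 2–6 12, 5–7 18] → take 2–6 (12); add 2.
Step 4: frontier [2–3 4, 2–5 9, 4–5 13, 5–7 18] → take 2–3 (4); add 3.
Step 5: frontier [2–5 9, 3–5 4, 1–3 7, 4–5 13, 5–7 18] → take 3–5 (4); add 5.
Step 6: frontier [1–3 7, 1–5 5] → take 1–5 (5); add 1.
MST edges: 4–7, 4–6, 2–6, 2–3, 3–5, 1–5; total weight 15+8+12+4+4+5 = 48.

48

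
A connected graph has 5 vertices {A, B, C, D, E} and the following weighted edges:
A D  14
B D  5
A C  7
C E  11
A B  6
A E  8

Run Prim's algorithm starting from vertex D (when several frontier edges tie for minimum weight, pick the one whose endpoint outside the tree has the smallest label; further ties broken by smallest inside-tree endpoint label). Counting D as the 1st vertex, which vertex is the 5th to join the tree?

E

Prim, starting at D.
Step 1: frontier [B D 5, A D 14] → take B D (5); add B.
Step 2: frontier [A B 6, A D 14] → take A B (6); add A.
Step 3: frontier [A C 7, A E 8] → take A C (7); add C.
Step 4: frontier [A E 8, C E 11] → take A E (8); add E.
Vertex order: D, B, A, C, E. The 5th vertex is E.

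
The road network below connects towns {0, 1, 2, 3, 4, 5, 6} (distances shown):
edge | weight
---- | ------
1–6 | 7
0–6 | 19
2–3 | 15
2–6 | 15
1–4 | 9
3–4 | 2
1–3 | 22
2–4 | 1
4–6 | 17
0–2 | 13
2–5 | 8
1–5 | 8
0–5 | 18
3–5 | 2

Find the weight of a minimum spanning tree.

33

Kruskal's algorithm — process edges by increasing weight (ties by edge label):
2–4 (1): add. Components now {0} {1} {2,4} {3} {5} {6}
3–4 (2): add. Components now {0} {1} {2,3,4} {5} {6}
3–5 (2): add. Components now {0} {1} {2,3,4,5} {6}
1–6 (7): add. Components now {0} {1,6} {2,3,4,5}
1–5 (8): add. Components now {0} {1,2,3,4,5,6}
2–5 (8): skip — 2 and 5 already connected.
1–4 (9): skip — 1 and 4 already connected.
0–2 (13): add. Components now {0,1,2,3,4,5,6}
MST edges: 2–4, 3–4, 3–5, 1–6, 1–5, 0–2; total weight 1+2+2+7+8+13 = 33.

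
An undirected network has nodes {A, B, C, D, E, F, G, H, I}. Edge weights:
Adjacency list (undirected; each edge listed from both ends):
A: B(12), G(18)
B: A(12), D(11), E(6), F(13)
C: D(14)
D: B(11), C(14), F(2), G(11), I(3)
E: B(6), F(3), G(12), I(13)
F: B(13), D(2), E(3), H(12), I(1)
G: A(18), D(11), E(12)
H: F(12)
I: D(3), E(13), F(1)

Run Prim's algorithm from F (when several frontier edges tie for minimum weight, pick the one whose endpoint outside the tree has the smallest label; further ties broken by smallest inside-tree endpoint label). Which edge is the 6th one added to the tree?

A-B

Prim, starting at F.
Step 1: cheapest edge leaving the tree is F–I (1); add I.
Step 2: cheapest edge leaving the tree is D–F (2); add D.
Step 3: cheapest edge leaving the tree is E–F (3); add E.
Step 4: cheapest edge leaving the tree is B–E (6); add B.
Step 5: cheapest edge leaving the tree is D–G (11); add G.
Step 6: cheapest edge leaving the tree is A–B (12); add A.
Step 7: cheapest edge leaving the tree is F–H (12); add H.
Step 8: cheapest edge leaving the tree is C–D (14); add C.
The 6th edge added is A–B.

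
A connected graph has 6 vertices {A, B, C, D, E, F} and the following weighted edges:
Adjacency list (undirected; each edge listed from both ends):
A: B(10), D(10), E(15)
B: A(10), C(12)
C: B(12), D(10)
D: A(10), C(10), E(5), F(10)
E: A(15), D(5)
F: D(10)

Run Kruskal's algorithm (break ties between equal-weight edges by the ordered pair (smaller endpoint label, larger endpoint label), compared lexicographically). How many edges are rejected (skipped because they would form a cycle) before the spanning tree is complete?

Kruskal: consider edges lightest-first.
D-E (5): add — endpoints in different components.
A-B (10): add — endpoints in different components.
A-D (10): add — endpoints in different components.
C-D (10): add — endpoints in different components.
D-F (10): add — endpoints in different components.
Edges rejected before the tree was complete: 0.

0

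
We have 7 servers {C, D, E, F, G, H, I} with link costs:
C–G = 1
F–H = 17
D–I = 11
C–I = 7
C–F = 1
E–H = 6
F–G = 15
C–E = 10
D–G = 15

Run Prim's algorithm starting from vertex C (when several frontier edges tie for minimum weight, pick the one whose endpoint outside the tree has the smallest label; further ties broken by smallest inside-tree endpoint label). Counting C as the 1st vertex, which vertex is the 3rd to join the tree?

Grow the tree from C using Prim:
Step 1: cheapest edge leaving the tree is C–F (1); add F.
Step 2: cheapest edge leaving the tree is C–G (1); add G.
Step 3: cheapest edge leaving the tree is C–I (7); add I.
Step 4: cheapest edge leaving the tree is C–E (10); add E.
Step 5: cheapest edge leaving the tree is E–H (6); add H.
Step 6: cheapest edge leaving the tree is D–I (11); add D.
Vertex order: C, F, G, I, E, H, D. The 3rd vertex is G.

G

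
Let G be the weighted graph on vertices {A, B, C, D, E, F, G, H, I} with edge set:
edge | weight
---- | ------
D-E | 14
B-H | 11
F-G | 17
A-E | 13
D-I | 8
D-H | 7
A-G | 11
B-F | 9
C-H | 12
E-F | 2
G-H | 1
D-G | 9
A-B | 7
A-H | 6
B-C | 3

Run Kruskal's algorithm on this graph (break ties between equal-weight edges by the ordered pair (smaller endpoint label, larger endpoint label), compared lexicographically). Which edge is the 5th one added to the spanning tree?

A-B

Sort edges by weight, then run Kruskal:
G-H (1): add — endpoints in different components.
E-F (2): add — endpoints in different components.
B-C (3): add — endpoints in different components.
A-H (6): add — endpoints in different components.
A-B (7): add — endpoints in different components.
D-H (7): add — endpoints in different components.
D-I (8): add — endpoints in different components.
B-F (9): add — endpoints in different components.
The 5th edge added is A-B.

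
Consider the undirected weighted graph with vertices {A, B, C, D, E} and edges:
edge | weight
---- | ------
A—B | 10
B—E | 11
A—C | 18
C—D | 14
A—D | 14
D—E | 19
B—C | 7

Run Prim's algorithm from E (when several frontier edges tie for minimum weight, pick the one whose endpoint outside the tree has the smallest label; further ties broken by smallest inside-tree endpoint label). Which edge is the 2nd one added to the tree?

Prim's algorithm from E:
Step 1: frontier [B—E 11, D—E 19] → take B—E (11); add B.
Step 2: frontier [B—C 7, A—B 10, D—E 19] → take B—C (7); add C.
Step 3: frontier [A—B 10, C—D 14, A—C 18, D—E 19] → take A—B (10); add A.
Step 4: frontier [A—D 14, C—D 14, D—E 19] → take A—D (14); add D.
The 2nd edge added is B—C.

B-C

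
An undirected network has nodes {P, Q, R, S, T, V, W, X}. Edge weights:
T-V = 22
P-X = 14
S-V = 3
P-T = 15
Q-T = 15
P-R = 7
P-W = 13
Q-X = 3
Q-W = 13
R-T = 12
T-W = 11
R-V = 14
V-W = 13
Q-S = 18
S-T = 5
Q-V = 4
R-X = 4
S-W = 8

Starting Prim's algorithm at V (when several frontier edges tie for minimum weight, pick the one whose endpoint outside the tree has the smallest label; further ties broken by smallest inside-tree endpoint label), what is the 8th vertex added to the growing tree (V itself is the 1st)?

Grow the tree from V using Prim:
Step 1: cheapest edge leaving the tree is S-V (3); add S.
Step 2: cheapest edge leaving the tree is Q-V (4); add Q.
Step 3: cheapest edge leaving the tree is Q-X (3); add X.
Step 4: cheapest edge leaving the tree is R-X (4); add R.
Step 5: cheapest edge leaving the tree is S-T (5); add T.
Step 6: cheapest edge leaving the tree is P-R (7); add P.
Step 7: cheapest edge leaving the tree is S-W (8); add W.
Vertex order: V, S, Q, X, R, T, P, W. The 8th vertex is W.

W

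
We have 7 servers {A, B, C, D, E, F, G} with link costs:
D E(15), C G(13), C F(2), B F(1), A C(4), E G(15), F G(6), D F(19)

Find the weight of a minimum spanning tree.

Sort edges by weight, then run Kruskal:
B F (1): add. Components now {A} {B,F} {C} {D} {E} {G}
C F (2): add. Components now {A} {B,C,F} {D} {E} {G}
A C (4): add. Components now {A,B,C,F} {D} {E} {G}
F G (6): add. Components now {A,B,C,F,G} {D} {E}
C G (13): skip — C and G already connected.
D E (15): add. Components now {A,B,C,F,G} {D,E}
E G (15): add. Components now {A,B,C,D,E,F,G}
MST edges: B F, C F, A C, F G, D E, E G; total weight 1+2+4+6+15+15 = 43.

43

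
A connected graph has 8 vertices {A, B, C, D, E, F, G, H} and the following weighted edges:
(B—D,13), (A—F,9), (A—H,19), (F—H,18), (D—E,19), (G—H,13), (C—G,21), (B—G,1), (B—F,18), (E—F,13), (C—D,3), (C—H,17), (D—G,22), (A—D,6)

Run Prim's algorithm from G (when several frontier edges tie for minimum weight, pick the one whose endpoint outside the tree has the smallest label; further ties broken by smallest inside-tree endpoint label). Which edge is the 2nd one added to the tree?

Prim's algorithm from G:
Step 1: cheapest edge leaving the tree is B—G (1); add B.
Step 2: cheapest edge leaving the tree is B—D (13); add D.
Step 3: cheapest edge leaving the tree is C—D (3); add C.
Step 4: cheapest edge leaving the tree is A—D (6); add A.
Step 5: cheapest edge leaving the tree is A—F (9); add F.
Step 6: cheapest edge leaving the tree is E—F (13); add E.
Step 7: cheapest edge leaving the tree is G—H (13); add H.
The 2nd edge added is B—D.

B-D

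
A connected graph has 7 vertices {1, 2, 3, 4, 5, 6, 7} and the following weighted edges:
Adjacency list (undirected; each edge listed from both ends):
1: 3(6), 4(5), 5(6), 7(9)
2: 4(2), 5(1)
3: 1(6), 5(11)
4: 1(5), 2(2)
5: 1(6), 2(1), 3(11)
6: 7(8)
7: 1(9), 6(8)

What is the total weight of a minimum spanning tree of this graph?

Kruskal: consider edges lightest-first.
2 5 (1): add — endpoints in different components.
2 4 (2): add — endpoints in different components.
1 4 (5): add — endpoints in different components.
1 3 (6): add — endpoints in different components.
1 5 (6): skip — 1 and 5 already connected.
6 7 (8): add — endpoints in different components.
1 7 (9): add — endpoints in different components.
MST edges: 2 5, 2 4, 1 4, 1 3, 6 7, 1 7; total weight 1+2+5+6+8+9 = 31.

31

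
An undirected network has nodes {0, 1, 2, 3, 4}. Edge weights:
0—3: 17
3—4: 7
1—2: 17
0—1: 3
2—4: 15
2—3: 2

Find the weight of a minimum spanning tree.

Kruskal: consider edges lightest-first.
2—3 (2): add — endpoints in different components.
0—1 (3): add — endpoints in different components.
3—4 (7): add — endpoints in different components.
2—4 (15): skip — 2 and 4 already connected.
0—3 (17): add — endpoints in different components.
MST edges: 2—3, 0—1, 3—4, 0—3; total weight 2+3+7+17 = 29.

29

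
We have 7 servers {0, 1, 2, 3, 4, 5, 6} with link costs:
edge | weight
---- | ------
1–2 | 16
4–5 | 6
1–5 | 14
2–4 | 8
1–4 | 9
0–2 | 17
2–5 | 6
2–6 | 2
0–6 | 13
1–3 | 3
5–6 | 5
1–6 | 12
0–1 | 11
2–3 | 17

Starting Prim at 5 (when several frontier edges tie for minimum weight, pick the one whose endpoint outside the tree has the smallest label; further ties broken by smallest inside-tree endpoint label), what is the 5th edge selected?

1-3

Prim's algorithm from 5:
Step 1: frontier [5–6 5, 2–5 6, 4–5 6, 1–5 14] → take 5–6 (5); add 6.
Step 2: frontier [2–5 6, 4–5 6, 1–5 14, 2–6 2, 1–6 12, 0–6 13] → take 2–6 (2); add 2.
Step 3: frontier [2–4 8, 1–2 16, 0–2 17, 2–3 17, 4–5 6, 1–5 14, 1–6 12, 0–6 13] → take 4–5 (6); add 4.
Step 4: frontier [1–2 16, 0–2 17, 2–3 17, 1–4 9, 1–5 14, 1–6 12, 0–6 13] → take 1–4 (9); add 1.
Step 5: frontier [1–3 3, 0–1 11, 0–2 17, 2–3 17, 0–6 13] → take 1–3 (3); add 3.
Step 6: frontier [0–1 11, 0–2 17, 0–6 13] → take 0–1 (11); add 0.
The 5th edge added is 1–3.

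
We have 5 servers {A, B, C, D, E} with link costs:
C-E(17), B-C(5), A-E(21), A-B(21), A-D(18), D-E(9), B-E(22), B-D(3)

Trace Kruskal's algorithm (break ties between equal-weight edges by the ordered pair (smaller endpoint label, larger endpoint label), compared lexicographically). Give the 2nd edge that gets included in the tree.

Sort edges by weight, then run Kruskal:
B-D (3): add. Components now {A} {B,D} {C} {E}
B-C (5): add. Components now {A} {B,C,D} {E}
D-E (9): add. Components now {A} {B,C,D,E}
C-E (17): skip — C and E already connected.
A-D (18): add. Components now {A,B,C,D,E}
The 2nd edge added is B-C.

B-C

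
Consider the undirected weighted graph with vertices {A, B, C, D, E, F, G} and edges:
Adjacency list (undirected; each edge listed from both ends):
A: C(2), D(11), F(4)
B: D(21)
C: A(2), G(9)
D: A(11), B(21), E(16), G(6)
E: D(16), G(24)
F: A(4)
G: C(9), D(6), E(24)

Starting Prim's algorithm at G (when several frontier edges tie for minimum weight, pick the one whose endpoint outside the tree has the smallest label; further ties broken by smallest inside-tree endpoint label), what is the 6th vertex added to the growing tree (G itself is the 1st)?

E

Prim, starting at G.
Step 1: cheapest edge leaving the tree is D—G (6); add D.
Step 2: cheapest edge leaving the tree is C—G (9); add C.
Step 3: cheapest edge leaving the tree is A—C (2); add A.
Step 4: cheapest edge leaving the tree is A—F (4); add F.
Step 5: cheapest edge leaving the tree is D—E (16); add E.
Step 6: cheapest edge leaving the tree is B—D (21); add B.
Vertex order: G, D, C, A, F, E, B. The 6th vertex is E.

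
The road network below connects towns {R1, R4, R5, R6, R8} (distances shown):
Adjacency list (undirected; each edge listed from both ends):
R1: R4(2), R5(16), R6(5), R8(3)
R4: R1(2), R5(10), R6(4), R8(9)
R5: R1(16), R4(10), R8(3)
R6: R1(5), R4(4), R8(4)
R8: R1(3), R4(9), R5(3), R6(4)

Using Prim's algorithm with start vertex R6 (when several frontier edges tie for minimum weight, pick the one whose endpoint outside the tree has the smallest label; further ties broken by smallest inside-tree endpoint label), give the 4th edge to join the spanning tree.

R5-R8

Prim, starting at R6.
Step 1: cheapest edge leaving the tree is R4-R6 (4); add R4.
Step 2: cheapest edge leaving the tree is R1-R4 (2); add R1.
Step 3: cheapest edge leaving the tree is R1-R8 (3); add R8.
Step 4: cheapest edge leaving the tree is R5-R8 (3); add R5.
The 4th edge added is R5-R8.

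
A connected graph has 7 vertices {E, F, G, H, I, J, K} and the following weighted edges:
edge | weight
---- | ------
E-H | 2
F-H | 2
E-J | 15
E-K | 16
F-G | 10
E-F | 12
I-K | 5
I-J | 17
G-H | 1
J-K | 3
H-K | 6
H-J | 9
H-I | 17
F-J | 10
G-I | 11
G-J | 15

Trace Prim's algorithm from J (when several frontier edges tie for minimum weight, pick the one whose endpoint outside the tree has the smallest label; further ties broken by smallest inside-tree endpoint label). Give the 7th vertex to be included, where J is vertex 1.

F

Prim's algorithm from J:
Step 1: cheapest edge leaving the tree is J-K (3); add K.
Step 2: cheapest edge leaving the tree is I-K (5); add I.
Step 3: cheapest edge leaving the tree is H-K (6); add H.
Step 4: cheapest edge leaving the tree is G-H (1); add G.
Step 5: cheapest edge leaving the tree is E-H (2); add E.
Step 6: cheapest edge leaving the tree is F-H (2); add F.
Vertex order: J, K, I, H, G, E, F. The 7th vertex is F.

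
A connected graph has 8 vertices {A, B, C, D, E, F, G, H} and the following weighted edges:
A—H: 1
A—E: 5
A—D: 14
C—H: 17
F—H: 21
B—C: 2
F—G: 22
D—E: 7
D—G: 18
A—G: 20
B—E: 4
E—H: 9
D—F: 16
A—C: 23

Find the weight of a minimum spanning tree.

53

Prim's algorithm from B:
Step 1: frontier [B—C 2, B—E 4] → take B—C (2); add C.
Step 2: frontier [B—E 4, C—H 17, A—C 23] → take B—E (4); add E.
Step 3: frontier [C—H 17, A—C 23, A—E 5, D—E 7, E—H 9] → take A—E (5); add A.
Step 4: frontier [A—H 1, A—D 14, A—G 20, C—H 17, D—E 7, E—H 9] → take A—H (1); add H.
Step 5: frontier [A—D 14, A—G 20, D—E 7, F—H 21] → take D—E (7); add D.
Step 6: frontier [A—G 20, D—F 16, D—G 18, F—H 21] → take D—F (16); add F.
Step 7: frontier [A—G 20, D—G 18, F—G 22] → take D—G (18); add G.
MST edges: B—C, B—E, A—E, A—H, D—E, D—F, D—G; total weight 2+4+5+1+7+16+18 = 53.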